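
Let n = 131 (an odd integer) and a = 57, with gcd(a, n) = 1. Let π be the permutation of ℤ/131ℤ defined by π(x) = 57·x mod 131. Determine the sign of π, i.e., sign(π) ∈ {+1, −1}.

Start at x=120: 120 → 28 → 24 → 58 → 31 → 64 → 111 → … (one orbit).
π_57 has 2 disjoint cycles with lengths [130, 1] on {0,…,130}.
With 2 cycles on 131 points, sign = (−1)^{131−2} = -1.
The Jacobi symbol (57|131) = -1 (Zolotarev) agrees.

-1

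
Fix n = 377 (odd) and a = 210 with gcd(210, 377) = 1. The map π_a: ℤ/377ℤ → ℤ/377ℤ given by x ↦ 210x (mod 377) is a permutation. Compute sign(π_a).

-1

Orbit of 342 under x↦210x: [342, 190, 315, 175, 181, 310, 256]… (length divides ord_377(210)).
10 cycles of lengths [84, 84, 84, 84, 12, 7, 7, 7, 7, 1].
n − c = 377 − 10 = 367; sign = (−1)^367 = -1.
(210|377)_J = -1 (Zolotarev's lemma cross-check).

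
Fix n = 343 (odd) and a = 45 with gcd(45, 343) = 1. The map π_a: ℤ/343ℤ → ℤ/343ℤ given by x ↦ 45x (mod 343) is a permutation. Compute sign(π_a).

-1

Orbit of 328 under x↦45x: [328, 11, 152, 323, 129, 317, 202]… (length divides ord_343(45)).
Decompose π into cycles: lengths [294, 42, 6, 1] (4 cycles, including the fixed point 0).
With 4 cycles on 343 points, sign = (−1)^{343−4} = -1.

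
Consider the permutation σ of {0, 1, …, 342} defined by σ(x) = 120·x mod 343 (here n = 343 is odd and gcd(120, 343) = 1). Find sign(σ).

Start at x=169: 169 → 43 → 15 → 85 → 253 → 176 → 197 → … (one orbit).
Cycle type of π: 49×6 + 7×6 + 1×7; total 19 cycles.
343 − 19 = 324 transpositions; sign(π) = (−1)^324 = +1.

+1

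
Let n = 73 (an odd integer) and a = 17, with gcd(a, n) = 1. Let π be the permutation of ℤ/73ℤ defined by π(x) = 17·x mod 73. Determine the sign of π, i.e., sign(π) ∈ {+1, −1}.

-1

Orbit of 1 under x↦17x: [1, 17, 70, 22, 9, 7, 46]… (length divides ord_73(17)).
Cycle type of π: 24×3 + 1; total 4 cycles.
Σ(ℓ_i−1) = 73−4 = 69; sign = (−1)^69 = -1.
Zolotarev: (17|73) = -1, matching the cycle-count sign.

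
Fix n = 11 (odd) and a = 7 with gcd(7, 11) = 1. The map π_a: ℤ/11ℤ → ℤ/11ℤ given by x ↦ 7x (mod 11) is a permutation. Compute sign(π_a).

-1

Trace 3: π^k(3) = [3, 10, 4, 6, 9, 8, 1] for k=0..6.
Decompose π into cycles: lengths [10, 1] (2 cycles, including the fixed point 0).
11 − 2 = 9 transpositions; sign(π) = (−1)^9 = -1.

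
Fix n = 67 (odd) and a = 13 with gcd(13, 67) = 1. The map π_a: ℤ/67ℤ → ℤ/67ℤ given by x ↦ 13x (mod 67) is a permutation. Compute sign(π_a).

-1

Orbit of 60 under x↦13x: [60, 43, 23, 31, 1, 13, 35]… (length divides ord_67(13)).
2 cycles of lengths [66, 1].
67 − 2 = 65 transpositions; sign(π) = (−1)^65 = -1.
Via Zolotarev, sign(π_{13}) = (13|67) = -1.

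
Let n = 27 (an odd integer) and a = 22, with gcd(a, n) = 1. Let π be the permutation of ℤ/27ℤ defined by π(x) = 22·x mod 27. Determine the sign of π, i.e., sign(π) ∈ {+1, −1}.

+1

Start at x=19: 19 → 13 → 16 → 1 → 22 → 25 → 10 → … (one orbit).
π_22 has 7 disjoint cycles with lengths [9, 9, 3, 3, 1, 1, 1] on {0,…,26}.
With 7 cycles on 27 points, sign = (−1)^{27−7} = +1.
Via Zolotarev, sign(π_{22}) = (22|27) = +1.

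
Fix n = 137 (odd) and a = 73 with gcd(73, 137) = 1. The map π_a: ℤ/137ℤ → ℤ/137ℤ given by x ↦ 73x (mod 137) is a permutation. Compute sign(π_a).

+1

Start at x=72: 72 → 50 → 88 → 122 → 1 → 73 → 123 → … (one orbit).
Cycle lengths of π_73 on ℤ/137ℤ: [17, 17, 17, 17, 17, 17, 17, 17, 1]; 9 cycles in total.
Σ(ℓ_i−1) = 137−9 = 128; sign = (−1)^128 = +1.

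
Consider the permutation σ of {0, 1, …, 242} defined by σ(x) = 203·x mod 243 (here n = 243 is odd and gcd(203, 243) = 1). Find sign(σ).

Orbit of 56 under x↦203x: [56, 190, 176, 7, 206, 22, 92]… (length divides ord_243(203)).
π_203 has 6 disjoint cycles with lengths [162, 54, 18, 6, 2, 1] on {0,…,242}.
sign(π) = (−1)^{n − #cycles} = (−1)^{243−6} = (−1)^237 = -1.
Check: (203/243) = -1 by Zolotarev.

-1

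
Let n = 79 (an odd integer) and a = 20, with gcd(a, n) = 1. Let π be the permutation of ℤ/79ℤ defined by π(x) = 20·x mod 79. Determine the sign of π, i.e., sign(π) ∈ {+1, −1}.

Orbit of 16 under x↦20x: [16, 4, 1, 20, 5, 21, 25]… (length divides ord_79(20)).
Cycle type of π: 39×2 + 1; total 3 cycles.
Σ(ℓ_i−1) = 79−3 = 76; sign = (−1)^76 = +1.
(20|79)_J = +1 (Zolotarev's lemma cross-check).

+1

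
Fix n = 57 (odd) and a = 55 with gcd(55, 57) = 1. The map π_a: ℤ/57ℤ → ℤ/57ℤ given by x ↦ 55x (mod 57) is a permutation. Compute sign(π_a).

Start at x=28: 28 → 1 → 55 → 4 → 49 → 16 → 25 → … (one orbit).
π_55 has 9 disjoint cycles with lengths [9, 9, 9, 9, 9, 9, 1, 1, 1] on {0,…,56}.
Σ(ℓ_i−1) = 57−9 = 48; sign = (−1)^48 = +1.
The Jacobi symbol (55|57) = +1 (Zolotarev) agrees.

+1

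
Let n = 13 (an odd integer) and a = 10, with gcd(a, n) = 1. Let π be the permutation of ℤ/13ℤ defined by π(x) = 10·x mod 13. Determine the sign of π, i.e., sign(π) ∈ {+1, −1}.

+1

Start at x=4: 4 → 1 → 10 → 9 → 12 → 3 → 4 (one orbit).
3 cycles of lengths [6, 6, 1].
Σ(ℓ_i−1) = 13−3 = 10; sign = (−1)^10 = +1.
Via Zolotarev, sign(π_{10}) = (10|13) = +1.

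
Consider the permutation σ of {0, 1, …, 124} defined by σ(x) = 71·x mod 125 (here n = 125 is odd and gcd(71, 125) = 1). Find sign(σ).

Trace 21: π^k(21) = [21, 116, 111, 6, 51, 121, 91] for k=0..6.
Cycle lengths of π_71 on ℤ/125ℤ: [25, 25, 25, 25, 5, 5, 5, 5, 1, 1, 1, 1, 1]; 13 cycles in total.
Σ(ℓ_i−1) = 125−13 = 112; sign = (−1)^112 = +1.
The Jacobi symbol (71|125) = +1 (Zolotarev) agrees.

+1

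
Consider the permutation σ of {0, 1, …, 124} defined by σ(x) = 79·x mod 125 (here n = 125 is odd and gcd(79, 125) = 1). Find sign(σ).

Orbit of 11 under x↦79x: [11, 119, 26, 54, 16, 14, 106]… (length divides ord_125(79)).
7 cycles of lengths [50, 50, 10, 10, 2, 2, 1].
125 − 7 = 118 transpositions; sign(π) = (−1)^118 = +1.

+1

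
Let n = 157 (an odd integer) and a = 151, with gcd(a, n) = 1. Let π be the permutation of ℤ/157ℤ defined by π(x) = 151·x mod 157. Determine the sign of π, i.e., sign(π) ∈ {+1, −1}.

Trace 146: π^k(146) = [146, 66, 75, 21, 31, 128, 17] for k=0..6.
2 cycles of lengths [156, 1].
Σ(ℓ_i−1) = 157−2 = 155; sign = (−1)^155 = -1.
Zolotarev: (151|157) = -1, matching the cycle-count sign.

-1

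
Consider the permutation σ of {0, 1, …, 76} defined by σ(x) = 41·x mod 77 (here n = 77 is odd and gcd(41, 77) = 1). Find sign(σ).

+1

Orbit of 76 under x↦41x: [76, 36, 13, 71, 62, 1, 41]… (length divides ord_77(41)).
π_41 has 11 disjoint cycles with lengths [10, 10, 10, 10, 10, 10, 10, 2, 2, 2, 1] on {0,…,76}.
n − c = 77 − 11 = 66; sign = (−1)^66 = +1.
Zolotarev: (41|77) = +1, matching the cycle-count sign.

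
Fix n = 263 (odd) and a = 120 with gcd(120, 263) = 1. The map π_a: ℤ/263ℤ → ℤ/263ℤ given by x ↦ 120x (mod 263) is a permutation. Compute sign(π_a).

-1

Orbit of 152 under x↦120x: [152, 93, 114, 4, 217, 3, 97]… (length divides ord_263(120)).
π_120 has 2 disjoint cycles with lengths [262, 1] on {0,…,262}.
2 cycles on 263: each ℓ→(−1)^(ℓ−1), product (−1)^261 = -1.
The Jacobi symbol (120|263) = -1 (Zolotarev) agrees.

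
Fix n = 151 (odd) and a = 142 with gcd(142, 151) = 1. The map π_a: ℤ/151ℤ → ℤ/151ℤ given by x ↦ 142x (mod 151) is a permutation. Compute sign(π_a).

-1

Orbit of 91 under x↦142x: [91, 87, 123, 101, 148, 27, 59]… (length divides ord_151(142)).
4 cycles of lengths [50, 50, 50, 1].
sign(π) = (−1)^{n − #cycles} = (−1)^{151−4} = (−1)^147 = -1.
Via Zolotarev, sign(π_{142}) = (142|151) = -1.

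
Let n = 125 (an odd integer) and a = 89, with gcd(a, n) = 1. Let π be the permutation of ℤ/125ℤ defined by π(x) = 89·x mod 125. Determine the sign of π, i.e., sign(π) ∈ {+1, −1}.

+1

Orbit of 59 under x↦89x: [59, 1, 89, 46, 94, 116, 74]… (length divides ord_125(89)).
Cycle type of π: 50×2 + 10×2 + 2×2 + 1; total 7 cycles.
125 − 7 = 118 transpositions; sign(π) = (−1)^118 = +1.
The Jacobi symbol (89|125) = +1 (Zolotarev) agrees.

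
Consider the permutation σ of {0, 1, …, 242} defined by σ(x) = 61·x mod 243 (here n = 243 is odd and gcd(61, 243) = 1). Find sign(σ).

+1

Orbit of 112 under x↦61x: [112, 28, 7, 184, 46, 133, 94]… (length divides ord_243(61)).
The orbit structure of x ↦ 61x mod 243: 11 orbits of sizes [81, 81, 27, 27, 9, 9, 3, 3, 1, 1, 1].
With 11 cycles on 243 points, sign = (−1)^{243−11} = +1.
Zolotarev: (61|243) = +1, matching the cycle-count sign.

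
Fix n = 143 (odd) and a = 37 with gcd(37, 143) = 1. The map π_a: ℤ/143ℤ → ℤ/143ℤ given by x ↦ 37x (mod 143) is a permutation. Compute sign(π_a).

-1

Orbit of 113 under x↦37x: [113, 34, 114, 71, 53, 102, 56]… (length divides ord_143(37)).
The orbit structure of x ↦ 37x mod 143: 6 orbits of sizes [60, 60, 12, 5, 5, 1].
Σ(ℓ_i−1) = 143−6 = 137; sign = (−1)^137 = -1.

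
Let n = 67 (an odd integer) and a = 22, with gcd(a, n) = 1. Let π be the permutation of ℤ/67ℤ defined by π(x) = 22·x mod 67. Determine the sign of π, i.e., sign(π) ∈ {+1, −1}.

Orbit of 24 under x↦22x: [24, 59, 25, 14, 40, 9, 64]… (length divides ord_67(22)).
Cycle lengths of π_22 on ℤ/67ℤ: [11, 11, 11, 11, 11, 11, 1]; 7 cycles in total.
7 cycles on 67: each ℓ→(−1)^(ℓ−1), product (−1)^60 = +1.

+1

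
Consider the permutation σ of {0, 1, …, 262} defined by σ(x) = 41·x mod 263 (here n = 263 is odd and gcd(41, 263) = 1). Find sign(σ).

-1

Orbit of 148 under x↦41x: [148, 19, 253, 116, 22, 113, 162]… (length divides ord_263(41)).
The orbit structure of x ↦ 41x mod 263: 2 orbits of sizes [262, 1].
Σ(ℓ_i−1) = 263−2 = 261; sign = (−1)^261 = -1.
(41|263)_J = -1 (Zolotarev's lemma cross-check).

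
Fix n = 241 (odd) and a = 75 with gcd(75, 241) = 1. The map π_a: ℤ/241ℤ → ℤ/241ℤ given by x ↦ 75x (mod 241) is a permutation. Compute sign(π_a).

Start at x=162: 162 → 100 → 29 → 6 → 209 → 10 → 27 → … (one orbit).
Cycle lengths of π_75 on ℤ/241ℤ: [120, 120, 1]; 3 cycles in total.
With 3 cycles on 241 points, sign = (−1)^{241−3} = +1.

+1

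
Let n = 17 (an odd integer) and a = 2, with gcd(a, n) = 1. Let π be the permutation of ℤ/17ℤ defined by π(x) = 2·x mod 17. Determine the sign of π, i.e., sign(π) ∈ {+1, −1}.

+1

Trace 8: π^k(8) = [8, 16, 15, 13, 9, 1, 2] for k=0..6.
The orbit structure of x ↦ 2x mod 17: 3 orbits of sizes [8, 8, 1].
With 3 cycles on 17 points, sign = (−1)^{17−3} = +1.
Check: (2/17) = +1 by Zolotarev.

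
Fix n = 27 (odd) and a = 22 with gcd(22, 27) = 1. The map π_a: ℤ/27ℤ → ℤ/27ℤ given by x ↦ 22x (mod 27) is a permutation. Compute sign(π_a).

Orbit of 10 under x↦22x: [10, 4, 7, 19, 13, 16, 1]… (length divides ord_27(22)).
π_22 has 7 disjoint cycles with lengths [9, 9, 3, 3, 1, 1, 1] on {0,…,26}.
n − c = 27 − 7 = 20; sign = (−1)^20 = +1.
Via Zolotarev, sign(π_{22}) = (22|27) = +1.

+1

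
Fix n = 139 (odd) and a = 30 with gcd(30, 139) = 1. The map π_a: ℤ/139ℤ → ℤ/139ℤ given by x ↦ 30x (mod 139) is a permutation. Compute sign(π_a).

Orbit of 127 under x↦30x: [127, 57, 42, 9, 131, 38, 28]… (length divides ord_139(30)).
Cycle lengths of π_30 on ℤ/139ℤ: [69, 69, 1]; 3 cycles in total.
n − c = 139 − 3 = 136; sign = (−1)^136 = +1.
Via Zolotarev, sign(π_{30}) = (30|139) = +1.

+1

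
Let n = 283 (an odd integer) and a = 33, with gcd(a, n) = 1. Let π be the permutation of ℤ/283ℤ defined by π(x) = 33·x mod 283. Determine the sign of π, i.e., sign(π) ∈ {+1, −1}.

Orbit of 141 under x↦33x: [141, 125, 163, 2, 66, 197, 275]… (length divides ord_283(33)).
4 cycles of lengths [94, 94, 94, 1].
sign(π) = (−1)^{n − #cycles} = (−1)^{283−4} = (−1)^279 = -1.
The Jacobi symbol (33|283) = -1 (Zolotarev) agrees.

-1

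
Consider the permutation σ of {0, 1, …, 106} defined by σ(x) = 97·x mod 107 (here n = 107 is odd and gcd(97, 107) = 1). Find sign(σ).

-1

Start at x=8: 8 → 27 → 51 → 25 → 71 → 39 → 38 → … (one orbit).
Decompose π into cycles: lengths [106, 1] (2 cycles, including the fixed point 0).
Σ(ℓ_i−1) = 107−2 = 105; sign = (−1)^105 = -1.
Check: (97/107) = -1 by Zolotarev.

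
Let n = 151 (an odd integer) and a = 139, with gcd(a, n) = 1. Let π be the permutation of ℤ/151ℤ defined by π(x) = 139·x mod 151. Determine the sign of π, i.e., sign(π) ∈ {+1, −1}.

Trace 43: π^k(43) = [43, 88, 1, 139, 144, 84, 49] for k=0..6.
π_139 has 3 disjoint cycles with lengths [75, 75, 1] on {0,…,150}.
sign(π) = (−1)^{n − #cycles} = (−1)^{151−3} = (−1)^148 = +1.
The Jacobi symbol (139|151) = +1 (Zolotarev) agrees.

+1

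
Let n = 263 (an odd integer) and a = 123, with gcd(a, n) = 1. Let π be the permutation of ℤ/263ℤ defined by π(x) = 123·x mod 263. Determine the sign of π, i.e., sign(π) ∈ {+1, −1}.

Orbit of 2 under x↦123x: [2, 246, 13, 21, 216, 5, 89]… (length divides ord_263(123)).
Cycle lengths of π_123 on ℤ/263ℤ: [262, 1]; 2 cycles in total.
n − c = 263 − 2 = 261; sign = (−1)^261 = -1.

-1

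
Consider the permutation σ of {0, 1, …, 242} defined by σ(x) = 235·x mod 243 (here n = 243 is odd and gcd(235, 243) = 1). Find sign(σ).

Trace 28: π^k(28) = [28, 19, 91, 1, 235, 64, 217] for k=0..6.
Decompose π into cycles: lengths [27, 27, 27, 27, 27, 27, 9, 9, 9, 9, 9, 9, 3, 3, 3, 3, 3, 3, 1, 1, 1, 1, 1, 1, 1, 1, 1] (27 cycles, including the fixed point 0).
Σ(ℓ_i−1) = 243−27 = 216; sign = (−1)^216 = +1.
(235|243)_J = +1 (Zolotarev's lemma cross-check).

+1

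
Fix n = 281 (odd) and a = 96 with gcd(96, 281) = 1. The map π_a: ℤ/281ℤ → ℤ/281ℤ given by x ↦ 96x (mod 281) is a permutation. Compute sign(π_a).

-1

Orbit of 263 under x↦96x: [263, 239, 183, 146, 247, 108, 252]… (length divides ord_281(96)).
Cycle type of π: 280 + 1; total 2 cycles.
2 cycles on 281: each ℓ→(−1)^(ℓ−1), product (−1)^279 = -1.
Via Zolotarev, sign(π_{96}) = (96|281) = -1.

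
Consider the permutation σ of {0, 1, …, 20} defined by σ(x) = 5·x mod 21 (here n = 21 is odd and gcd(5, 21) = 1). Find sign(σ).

Trace 20: π^k(20) = [20, 16, 17, 1, 5, 4] for k=0..5.
Decompose π into cycles: lengths [6, 6, 6, 2, 1] (5 cycles, including the fixed point 0).
With 5 cycles on 21 points, sign = (−1)^{21−5} = +1.

+1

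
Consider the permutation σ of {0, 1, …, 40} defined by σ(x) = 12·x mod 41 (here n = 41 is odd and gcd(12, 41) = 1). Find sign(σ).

Start at x=21: 21 → 6 → 31 → 3 → 36 → 22 → 18 → … (one orbit).
π_12 has 2 disjoint cycles with lengths [40, 1] on {0,…,40}.
With 2 cycles on 41 points, sign = (−1)^{41−2} = -1.
Check: (12/41) = -1 by Zolotarev.

-1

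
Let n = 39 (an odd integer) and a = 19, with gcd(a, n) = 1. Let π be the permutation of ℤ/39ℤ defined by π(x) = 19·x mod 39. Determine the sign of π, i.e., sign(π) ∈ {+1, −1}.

Orbit of 7 under x↦19x: [7, 16, 31, 4, 37, 1, 19]… (length divides ord_39(19)).
Cycle type of π: 12×3 + 1×3; total 6 cycles.
39 − 6 = 33 transpositions; sign(π) = (−1)^33 = -1.
Via Zolotarev, sign(π_{19}) = (19|39) = -1.

-1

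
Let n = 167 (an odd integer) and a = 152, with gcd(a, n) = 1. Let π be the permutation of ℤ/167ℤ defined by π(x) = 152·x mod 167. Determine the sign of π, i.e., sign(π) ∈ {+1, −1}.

+1

Trace 93: π^k(93) = [93, 108, 50, 85, 61, 87, 31] for k=0..6.
3 cycles of lengths [83, 83, 1].
With 3 cycles on 167 points, sign = (−1)^{167−3} = +1.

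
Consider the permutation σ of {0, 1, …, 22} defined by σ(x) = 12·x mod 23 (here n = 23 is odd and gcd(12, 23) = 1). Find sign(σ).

+1

Start at x=1: 1 → 12 → 6 → 3 → 13 → 18 → 9 → … (one orbit).
3 cycles of lengths [11, 11, 1].
sign(π) = (−1)^{n − #cycles} = (−1)^{23−3} = (−1)^20 = +1.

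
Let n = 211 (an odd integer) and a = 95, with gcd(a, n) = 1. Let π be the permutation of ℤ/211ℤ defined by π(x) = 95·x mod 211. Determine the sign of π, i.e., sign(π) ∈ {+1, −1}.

+1

Trace 183: π^k(183) = [183, 83, 78, 25, 54, 66, 151] for k=0..6.
3 cycles of lengths [105, 105, 1].
With 3 cycles on 211 points, sign = (−1)^{211−3} = +1.
(95|211)_J = +1 (Zolotarev's lemma cross-check).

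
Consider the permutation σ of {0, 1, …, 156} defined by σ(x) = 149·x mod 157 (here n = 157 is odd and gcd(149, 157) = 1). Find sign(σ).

Trace 149: π^k(149) = [149, 64, 116, 14, 45, 111, 54] for k=0..6.
Decompose π into cycles: lengths [52, 52, 52, 1] (4 cycles, including the fixed point 0).
4 cycles on 157: each ℓ→(−1)^(ℓ−1), product (−1)^153 = -1.
Zolotarev: (149|157) = -1, matching the cycle-count sign.

-1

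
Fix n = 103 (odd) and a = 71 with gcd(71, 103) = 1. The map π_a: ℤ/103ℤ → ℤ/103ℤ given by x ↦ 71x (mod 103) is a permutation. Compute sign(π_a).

-1

Start at x=101: 101 → 64 → 12 → 28 → 31 → 38 → 20 → … (one orbit).
Cycle lengths of π_71 on ℤ/103ℤ: [102, 1]; 2 cycles in total.
Σ(ℓ_i−1) = 103−2 = 101; sign = (−1)^101 = -1.
Via Zolotarev, sign(π_{71}) = (71|103) = -1.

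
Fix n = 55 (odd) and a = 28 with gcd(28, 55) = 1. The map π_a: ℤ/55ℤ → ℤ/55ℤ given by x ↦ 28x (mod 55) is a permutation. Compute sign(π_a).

Start at x=18: 18 → 9 → 32 → 16 → 8 → 4 → 2 → … (one orbit).
Cycle lengths of π_28 on ℤ/55ℤ: [20, 20, 10, 4, 1]; 5 cycles in total.
5 cycles on 55: each ℓ→(−1)^(ℓ−1), product (−1)^50 = +1.
Zolotarev: (28|55) = +1, matching the cycle-count sign.

+1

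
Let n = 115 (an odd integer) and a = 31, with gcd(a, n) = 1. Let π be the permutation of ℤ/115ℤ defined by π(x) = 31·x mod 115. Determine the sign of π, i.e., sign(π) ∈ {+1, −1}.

Start at x=71: 71 → 16 → 36 → 81 → 96 → 101 → 26 → … (one orbit).
Decompose π into cycles: lengths [11, 11, 11, 11, 11, 11, 11, 11, 11, 11, 1, 1, 1, 1, 1] (15 cycles, including the fixed point 0).
15 cycles on 115: each ℓ→(−1)^(ℓ−1), product (−1)^100 = +1.

+1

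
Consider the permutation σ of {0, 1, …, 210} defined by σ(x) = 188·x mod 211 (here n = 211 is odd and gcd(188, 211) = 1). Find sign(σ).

+1

Start at x=55: 55 → 1 → 188 → 107 → 71 → 55 (one orbit).
Decompose π into cycles: lengths [5, 5, 5, 5, 5, 5, 5, 5, 5, 5, 5, 5, 5, 5, 5, 5, 5, 5, 5, 5, 5, 5, 5, 5, 5, 5, 5, 5, 5, 5, 5, 5, 5, 5, 5, 5, 5, 5, 5, 5, 5, 5, 1] (43 cycles, including the fixed point 0).
sign(π) = (−1)^{n − #cycles} = (−1)^{211−43} = (−1)^168 = +1.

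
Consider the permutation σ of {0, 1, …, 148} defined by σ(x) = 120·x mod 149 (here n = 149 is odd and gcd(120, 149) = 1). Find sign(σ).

+1

Orbit of 86 under x↦120x: [86, 39, 61, 19, 45, 36, 148]… (length divides ord_149(120)).
π_120 has 3 disjoint cycles with lengths [74, 74, 1] on {0,…,148}.
n − c = 149 − 3 = 146; sign = (−1)^146 = +1.
(120|149)_J = +1 (Zolotarev's lemma cross-check).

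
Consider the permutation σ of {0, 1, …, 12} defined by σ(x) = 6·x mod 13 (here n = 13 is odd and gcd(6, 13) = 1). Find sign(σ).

-1

Orbit of 4 under x↦6x: [4, 11, 1, 6, 10, 8, 9]… (length divides ord_13(6)).
Decompose π into cycles: lengths [12, 1] (2 cycles, including the fixed point 0).
sign(π) = (−1)^{n − #cycles} = (−1)^{13−2} = (−1)^11 = -1.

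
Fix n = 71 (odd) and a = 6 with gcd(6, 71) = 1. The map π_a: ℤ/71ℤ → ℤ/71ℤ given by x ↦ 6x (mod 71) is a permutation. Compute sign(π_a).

Orbit of 32 under x↦6x: [32, 50, 16, 25, 8, 48, 4]… (length divides ord_71(6)).
Cycle lengths of π_6 on ℤ/71ℤ: [35, 35, 1]; 3 cycles in total.
sign(π) = (−1)^{n − #cycles} = (−1)^{71−3} = (−1)^68 = +1.

+1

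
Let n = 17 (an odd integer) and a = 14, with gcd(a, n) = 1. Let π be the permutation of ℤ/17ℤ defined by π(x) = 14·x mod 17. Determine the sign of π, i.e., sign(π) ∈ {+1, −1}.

Orbit of 8 under x↦14x: [8, 10, 4, 5, 2, 11, 1]… (length divides ord_17(14)).
The orbit structure of x ↦ 14x mod 17: 2 orbits of sizes [16, 1].
n − c = 17 − 2 = 15; sign = (−1)^15 = -1.
Via Zolotarev, sign(π_{14}) = (14|17) = -1.

-1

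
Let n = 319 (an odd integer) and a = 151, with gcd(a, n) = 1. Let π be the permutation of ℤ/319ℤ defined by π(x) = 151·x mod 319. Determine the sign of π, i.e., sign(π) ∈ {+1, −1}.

-1

Start at x=190: 190 → 299 → 170 → 150 → 1 → 151 → 152 → … (one orbit).
Cycle lengths of π_151 on ℤ/319ℤ: [70, 70, 70, 70, 14, 14, 10, 1]; 8 cycles in total.
With 8 cycles on 319 points, sign = (−1)^{319−8} = -1.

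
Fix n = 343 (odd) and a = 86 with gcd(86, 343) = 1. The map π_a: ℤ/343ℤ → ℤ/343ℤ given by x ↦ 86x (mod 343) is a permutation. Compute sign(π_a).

+1

Start at x=330: 330 → 254 → 235 → 316 → 79 → 277 → 155 → … (one orbit).
Decompose π into cycles: lengths [147, 147, 21, 21, 3, 3, 1] (7 cycles, including the fixed point 0).
Σ(ℓ_i−1) = 343−7 = 336; sign = (−1)^336 = +1.
Via Zolotarev, sign(π_{86}) = (86|343) = +1.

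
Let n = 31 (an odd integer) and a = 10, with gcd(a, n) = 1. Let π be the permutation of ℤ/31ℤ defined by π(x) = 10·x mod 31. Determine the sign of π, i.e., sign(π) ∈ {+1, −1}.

+1

Start at x=2: 2 → 20 → 14 → 16 → 5 → 19 → 4 → … (one orbit).
3 cycles of lengths [15, 15, 1].
3 cycles on 31: each ℓ→(−1)^(ℓ−1), product (−1)^28 = +1.
(10|31)_J = +1 (Zolotarev's lemma cross-check).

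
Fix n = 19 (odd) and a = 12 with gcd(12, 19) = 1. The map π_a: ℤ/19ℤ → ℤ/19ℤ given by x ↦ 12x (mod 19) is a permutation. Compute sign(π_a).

-1

Start at x=7: 7 → 8 → 1 → 12 → 11 → 18 → 7 (one orbit).
Decompose π into cycles: lengths [6, 6, 6, 1] (4 cycles, including the fixed point 0).
Σ(ℓ_i−1) = 19−4 = 15; sign = (−1)^15 = -1.
Zolotarev: (12|19) = -1, matching the cycle-count sign.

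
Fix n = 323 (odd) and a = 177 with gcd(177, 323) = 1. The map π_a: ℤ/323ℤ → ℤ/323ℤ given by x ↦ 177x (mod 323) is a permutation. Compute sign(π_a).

-1

Trace 305: π^k(305) = [305, 44, 36, 235, 251, 176, 144] for k=0..6.
6 cycles of lengths [144, 144, 16, 9, 9, 1].
n − c = 323 − 6 = 317; sign = (−1)^317 = -1.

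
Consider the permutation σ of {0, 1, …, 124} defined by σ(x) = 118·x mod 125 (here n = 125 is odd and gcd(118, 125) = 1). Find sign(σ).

-1

Trace 32: π^k(32) = [32, 26, 68, 24, 82, 51, 18] for k=0..6.
The orbit structure of x ↦ 118x mod 125: 12 orbits of sizes [20, 20, 20, 20, 20, 4, 4, 4, 4, 4, 4, 1].
With 12 cycles on 125 points, sign = (−1)^{125−12} = -1.
Check: (118/125) = -1 by Zolotarev.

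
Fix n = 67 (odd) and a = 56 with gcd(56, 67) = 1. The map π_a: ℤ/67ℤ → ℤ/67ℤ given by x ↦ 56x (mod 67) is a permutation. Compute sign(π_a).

+1

Trace 40: π^k(40) = [40, 29, 16, 25, 60, 10, 24] for k=0..6.
Decompose π into cycles: lengths [33, 33, 1] (3 cycles, including the fixed point 0).
With 3 cycles on 67 points, sign = (−1)^{67−3} = +1.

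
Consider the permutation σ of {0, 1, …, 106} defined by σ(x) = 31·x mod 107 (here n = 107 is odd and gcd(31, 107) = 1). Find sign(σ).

Orbit of 15 under x↦31x: [15, 37, 77, 33, 60, 41, 94]… (length divides ord_107(31)).
Decompose π into cycles: lengths [106, 1] (2 cycles, including the fixed point 0).
Σ(ℓ_i−1) = 107−2 = 105; sign = (−1)^105 = -1.
The Jacobi symbol (31|107) = -1 (Zolotarev) agrees.

-1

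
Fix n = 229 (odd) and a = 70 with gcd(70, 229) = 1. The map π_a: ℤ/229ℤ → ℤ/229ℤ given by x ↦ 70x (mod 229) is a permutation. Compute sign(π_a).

Orbit of 118 under x↦70x: [118, 16, 204, 82, 15, 134, 220]… (length divides ord_229(70)).
The orbit structure of x ↦ 70x mod 229: 3 orbits of sizes [114, 114, 1].
229 − 3 = 226 transpositions; sign(π) = (−1)^226 = +1.
Zolotarev: (70|229) = +1, matching the cycle-count sign.

+1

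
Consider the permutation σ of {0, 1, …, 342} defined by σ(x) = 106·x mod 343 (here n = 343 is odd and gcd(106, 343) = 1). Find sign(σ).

+1

Trace 92: π^k(92) = [92, 148, 253, 64, 267, 176, 134] for k=0..6.
The orbit structure of x ↦ 106x mod 343: 19 orbits of sizes [49, 49, 49, 49, 49, 49, 7, 7, 7, 7, 7, 7, 1, 1, 1, 1, 1, 1, 1].
sign(π) = (−1)^{n − #cycles} = (−1)^{343−19} = (−1)^324 = +1.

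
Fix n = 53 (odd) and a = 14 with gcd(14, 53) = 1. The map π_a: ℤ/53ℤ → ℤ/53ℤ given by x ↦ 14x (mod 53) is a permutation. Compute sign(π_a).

Orbit of 9 under x↦14x: [9, 20, 15, 51, 25, 32, 24]… (length divides ord_53(14)).
Decompose π into cycles: lengths [52, 1] (2 cycles, including the fixed point 0).
53 − 2 = 51 transpositions; sign(π) = (−1)^51 = -1.
Check: (14/53) = -1 by Zolotarev.

-1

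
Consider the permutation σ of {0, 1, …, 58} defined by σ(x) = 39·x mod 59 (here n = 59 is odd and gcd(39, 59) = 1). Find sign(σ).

Trace 12: π^k(12) = [12, 55, 21, 52, 22, 32, 9] for k=0..6.
The orbit structure of x ↦ 39x mod 59: 2 orbits of sizes [58, 1].
Σ(ℓ_i−1) = 59−2 = 57; sign = (−1)^57 = -1.

-1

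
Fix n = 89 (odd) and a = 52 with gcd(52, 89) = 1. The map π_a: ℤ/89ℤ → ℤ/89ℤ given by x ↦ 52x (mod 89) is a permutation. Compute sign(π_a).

Start at x=88: 88 → 37 → 55 → 12 → 1 → 52 → 34 → … (one orbit).
π_52 has 12 disjoint cycles with lengths [8, 8, 8, 8, 8, 8, 8, 8, 8, 8, 8, 1] on {0,…,88}.
sign(π) = (−1)^{n − #cycles} = (−1)^{89−12} = (−1)^77 = -1.

-1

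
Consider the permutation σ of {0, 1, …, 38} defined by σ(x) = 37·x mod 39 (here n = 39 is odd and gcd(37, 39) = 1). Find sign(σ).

-1

Trace 10: π^k(10) = [10, 19, 1, 37, 4, 31, 16] for k=0..6.
Decompose π into cycles: lengths [12, 12, 12, 1, 1, 1] (6 cycles, including the fixed point 0).
39 − 6 = 33 transpositions; sign(π) = (−1)^33 = -1.
Via Zolotarev, sign(π_{37}) = (37|39) = -1.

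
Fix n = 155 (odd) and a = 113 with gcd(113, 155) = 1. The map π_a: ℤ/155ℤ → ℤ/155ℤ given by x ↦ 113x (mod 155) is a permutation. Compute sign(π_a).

-1

Start at x=19: 19 → 132 → 36 → 38 → 109 → 72 → 76 → … (one orbit).
The orbit structure of x ↦ 113x mod 155: 6 orbits of sizes [60, 60, 15, 15, 4, 1].
6 cycles on 155: each ℓ→(−1)^(ℓ−1), product (−1)^149 = -1.
(113|155)_J = -1 (Zolotarev's lemma cross-check).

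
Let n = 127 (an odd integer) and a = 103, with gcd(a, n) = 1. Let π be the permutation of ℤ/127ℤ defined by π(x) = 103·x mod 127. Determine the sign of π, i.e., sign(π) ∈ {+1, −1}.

Trace 103: π^k(103) = [103, 68, 19, 52, 22, 107, 99] for k=0..6.
Cycle type of π: 9×14 + 1; total 15 cycles.
n − c = 127 − 15 = 112; sign = (−1)^112 = +1.
Zolotarev: (103|127) = +1, matching the cycle-count sign.

+1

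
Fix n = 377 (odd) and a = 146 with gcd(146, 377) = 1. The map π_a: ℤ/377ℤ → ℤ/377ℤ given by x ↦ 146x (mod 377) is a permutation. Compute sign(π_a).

Orbit of 204 under x↦146x: [204, 1, 146]… (length divides ord_377(146)).
Cycle lengths of π_146 on ℤ/377ℤ: [3, 3, 3, 3, 3, 3, 3, 3, 3, 3, 3, 3, 3, 3, 3, 3, 3, 3, 3, 3, 3, 3, 3, 3, 3, 3, 3, 3, 3, 3, 3, 3, 3, 3, 3, 3, 3, 3, 3, 3, 3, 3, 3, 3, 3, 3, 3, 3, 3, 3, 3, 3, 3, 3, 3, 3, 3, 3, 3, 3, 3, 3, 3, 3, 3, 3, 3, 3, 3, 3, 3, 3, 3, 3, 3, 3, 3, 3, 3, 3, 3, 3, 3, 3, 3, 3, 3, 3, 3, 3, 3, 3, 3, 3, 3, 3, 3, 3, 3, 3, 3, 3, 3, 3, 3, 3, 3, 3, 3, 3, 3, 3, 3, 3, 3, 3, 1, 1, 1, 1, 1, 1, 1, 1, 1, 1, 1, 1, 1, 1, 1, 1, 1, 1, 1, 1, 1, 1, 1, 1, 1, 1, 1, 1, 1]; 145 cycles in total.
377 − 145 = 232 transpositions; sign(π) = (−1)^232 = +1.
Via Zolotarev, sign(π_{146}) = (146|377) = +1.

+1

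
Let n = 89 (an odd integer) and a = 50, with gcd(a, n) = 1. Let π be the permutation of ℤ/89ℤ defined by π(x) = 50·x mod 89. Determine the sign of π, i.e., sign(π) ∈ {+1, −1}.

Start at x=57: 57 → 2 → 11 → 16 → 88 → 39 → 81 → … (one orbit).
Decompose π into cycles: lengths [22, 22, 22, 22, 1] (5 cycles, including the fixed point 0).
With 5 cycles on 89 points, sign = (−1)^{89−5} = +1.
Zolotarev: (50|89) = +1, matching the cycle-count sign.

+1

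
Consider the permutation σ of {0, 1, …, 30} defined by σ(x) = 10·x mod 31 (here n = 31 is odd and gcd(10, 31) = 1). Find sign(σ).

Orbit of 1 under x↦10x: [1, 10, 7, 8, 18, 25, 2]… (length divides ord_31(10)).
3 cycles of lengths [15, 15, 1].
Σ(ℓ_i−1) = 31−3 = 28; sign = (−1)^28 = +1.

+1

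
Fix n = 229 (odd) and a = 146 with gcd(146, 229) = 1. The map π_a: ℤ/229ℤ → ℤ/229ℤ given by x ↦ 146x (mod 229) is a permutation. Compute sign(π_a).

Orbit of 168 under x↦146x: [168, 25, 215, 17, 192, 94, 213]… (length divides ord_229(146)).
Cycle type of π: 114×2 + 1; total 3 cycles.
3 cycles on 229: each ℓ→(−1)^(ℓ−1), product (−1)^226 = +1.

+1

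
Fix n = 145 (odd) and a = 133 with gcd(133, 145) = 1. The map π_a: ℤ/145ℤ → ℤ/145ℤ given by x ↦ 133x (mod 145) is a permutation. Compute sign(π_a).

+1

Trace 133: π^k(133) = [133, 144, 12, 1] for k=0..3.
The orbit structure of x ↦ 133x mod 145: 37 orbits of sizes [4, 4, 4, 4, 4, 4, 4, 4, 4, 4, 4, 4, 4, 4, 4, 4, 4, 4, 4, 4, 4, 4, 4, 4, 4, 4, 4, 4, 4, 4, 4, 4, 4, 4, 4, 4, 1].
sign(π) = (−1)^{n − #cycles} = (−1)^{145−37} = (−1)^108 = +1.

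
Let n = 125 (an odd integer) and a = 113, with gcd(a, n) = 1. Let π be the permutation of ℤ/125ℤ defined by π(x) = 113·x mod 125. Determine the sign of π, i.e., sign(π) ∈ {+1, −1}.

-1

Start at x=34: 34 → 92 → 21 → 123 → 24 → 87 → 81 → … (one orbit).
4 cycles of lengths [100, 20, 4, 1].
n − c = 125 − 4 = 121; sign = (−1)^121 = -1.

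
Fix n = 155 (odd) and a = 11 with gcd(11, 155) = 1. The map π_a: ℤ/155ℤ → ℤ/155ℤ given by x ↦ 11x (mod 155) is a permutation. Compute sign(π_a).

-1

Orbit of 41 under x↦11x: [41, 141, 1, 11, 121, 91, 71]… (length divides ord_155(11)).
π_11 has 10 disjoint cycles with lengths [30, 30, 30, 30, 30, 1, 1, 1, 1, 1] on {0,…,154}.
Σ(ℓ_i−1) = 155−10 = 145; sign = (−1)^145 = -1.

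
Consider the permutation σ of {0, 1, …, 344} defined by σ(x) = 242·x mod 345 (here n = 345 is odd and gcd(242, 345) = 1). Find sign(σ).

+1

Start at x=4: 4 → 278 → 1 → 242 → 259 → 233 → 151 → … (one orbit).
15 cycles of lengths [44, 44, 44, 44, 44, 44, 22, 22, 11, 11, 4, 4, 4, 2, 1].
n − c = 345 − 15 = 330; sign = (−1)^330 = +1.
Via Zolotarev, sign(π_{242}) = (242|345) = +1.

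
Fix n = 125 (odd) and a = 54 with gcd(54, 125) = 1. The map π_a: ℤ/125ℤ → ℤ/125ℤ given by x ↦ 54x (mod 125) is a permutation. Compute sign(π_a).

+1

Orbit of 76 under x↦54x: [76, 104, 116, 14, 6, 74, 121]… (length divides ord_125(54)).
π_54 has 7 disjoint cycles with lengths [50, 50, 10, 10, 2, 2, 1] on {0,…,124}.
7 cycles on 125: each ℓ→(−1)^(ℓ−1), product (−1)^118 = +1.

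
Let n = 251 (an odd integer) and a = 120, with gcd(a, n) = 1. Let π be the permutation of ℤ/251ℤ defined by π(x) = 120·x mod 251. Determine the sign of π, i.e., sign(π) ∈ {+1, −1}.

-1

Trace 70: π^k(70) = [70, 117, 235, 88, 18, 152, 168] for k=0..6.
Cycle type of π: 250 + 1; total 2 cycles.
Σ(ℓ_i−1) = 251−2 = 249; sign = (−1)^249 = -1.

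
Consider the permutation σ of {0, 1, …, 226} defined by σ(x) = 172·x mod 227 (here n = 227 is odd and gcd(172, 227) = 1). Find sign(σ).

+1

Start at x=30: 30 → 166 → 177 → 26 → 159 → 108 → 189 → … (one orbit).
The orbit structure of x ↦ 172x mod 227: 3 orbits of sizes [113, 113, 1].
n − c = 227 − 3 = 224; sign = (−1)^224 = +1.
Via Zolotarev, sign(π_{172}) = (172|227) = +1.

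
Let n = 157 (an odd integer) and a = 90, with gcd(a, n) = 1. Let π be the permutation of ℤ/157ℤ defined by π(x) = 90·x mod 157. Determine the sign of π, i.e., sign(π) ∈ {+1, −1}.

Trace 111: π^k(111) = [111, 99, 118, 101, 141, 130, 82] for k=0..6.
Cycle lengths of π_90 on ℤ/157ℤ: [26, 26, 26, 26, 26, 26, 1]; 7 cycles in total.
Σ(ℓ_i−1) = 157−7 = 150; sign = (−1)^150 = +1.

+1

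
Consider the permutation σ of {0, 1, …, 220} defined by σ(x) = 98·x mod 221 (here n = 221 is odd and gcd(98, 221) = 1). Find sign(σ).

Orbit of 1 under x↦98x: [1, 98, 101, 174, 35, 115, 220]… (length divides ord_221(98)).
The orbit structure of x ↦ 98x mod 221: 22 orbits of sizes [12, 12, 12, 12, 12, 12, 12, 12, 12, 12, 12, 12, 12, 12, 12, 12, 12, 4, 4, 4, 4, 1].
sign(π) = (−1)^{n − #cycles} = (−1)^{221−22} = (−1)^199 = -1.

-1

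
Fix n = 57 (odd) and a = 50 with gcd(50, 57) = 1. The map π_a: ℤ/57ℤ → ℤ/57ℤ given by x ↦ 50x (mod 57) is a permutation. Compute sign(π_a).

Orbit of 7 under x↦50x: [7, 8, 1, 50, 49, 56]… (length divides ord_57(50)).
π_50 has 11 disjoint cycles with lengths [6, 6, 6, 6, 6, 6, 6, 6, 6, 2, 1] on {0,…,56}.
sign(π) = (−1)^{n − #cycles} = (−1)^{57−11} = (−1)^46 = +1.
The Jacobi symbol (50|57) = +1 (Zolotarev) agrees.

+1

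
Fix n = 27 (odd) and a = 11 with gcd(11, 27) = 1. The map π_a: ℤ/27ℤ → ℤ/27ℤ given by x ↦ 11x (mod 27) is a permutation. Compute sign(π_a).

-1

Trace 19: π^k(19) = [19, 20, 4, 17, 25, 5, 1] for k=0..6.
Decompose π into cycles: lengths [18, 6, 2, 1] (4 cycles, including the fixed point 0).
27 − 4 = 23 transpositions; sign(π) = (−1)^23 = -1.
The Jacobi symbol (11|27) = -1 (Zolotarev) agrees.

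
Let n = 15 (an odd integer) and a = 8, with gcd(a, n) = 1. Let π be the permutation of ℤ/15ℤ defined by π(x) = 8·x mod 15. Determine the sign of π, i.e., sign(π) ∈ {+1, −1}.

Start at x=8: 8 → 4 → 2 → 1 → 8 (one orbit).
The orbit structure of x ↦ 8x mod 15: 5 orbits of sizes [4, 4, 4, 2, 1].
Σ(ℓ_i−1) = 15−5 = 10; sign = (−1)^10 = +1.
Zolotarev: (8|15) = +1, matching the cycle-count sign.

+1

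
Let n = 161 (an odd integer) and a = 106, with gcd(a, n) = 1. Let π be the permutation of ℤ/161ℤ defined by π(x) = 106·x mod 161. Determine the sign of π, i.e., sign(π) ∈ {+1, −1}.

Trace 1: π^k(1) = [1, 106, 127, 99, 29, 15, 141] for k=0..6.
The orbit structure of x ↦ 106x mod 161: 14 orbits of sizes [22, 22, 22, 22, 22, 22, 22, 1, 1, 1, 1, 1, 1, 1].
With 14 cycles on 161 points, sign = (−1)^{161−14} = -1.
Check: (106/161) = -1 by Zolotarev.

-1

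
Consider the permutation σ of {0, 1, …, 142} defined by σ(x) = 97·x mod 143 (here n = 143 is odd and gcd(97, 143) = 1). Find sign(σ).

Trace 49: π^k(49) = [49, 34, 9, 15, 25, 137, 133] for k=0..6.
Cycle lengths of π_97 on ℤ/143ℤ: [60, 60, 12, 5, 5, 1]; 6 cycles in total.
6 cycles on 143: each ℓ→(−1)^(ℓ−1), product (−1)^137 = -1.
(97|143)_J = -1 (Zolotarev's lemma cross-check).

-1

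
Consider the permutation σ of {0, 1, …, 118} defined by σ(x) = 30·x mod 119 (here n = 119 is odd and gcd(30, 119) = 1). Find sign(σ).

Orbit of 16 under x↦30x: [16, 4, 1, 30, 67, 106, 86]… (length divides ord_119(30)).
Cycle lengths of π_30 on ℤ/119ℤ: [12, 12, 12, 12, 12, 12, 12, 12, 4, 4, 4, 4, 3, 3, 1]; 15 cycles in total.
Σ(ℓ_i−1) = 119−15 = 104; sign = (−1)^104 = +1.
Check: (30/119) = +1 by Zolotarev.

+1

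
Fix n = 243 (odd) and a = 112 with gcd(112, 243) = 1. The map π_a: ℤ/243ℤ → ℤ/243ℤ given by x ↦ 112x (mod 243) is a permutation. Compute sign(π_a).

Trace 196: π^k(196) = [196, 82, 193, 232, 226, 40, 106] for k=0..6.
Decompose π into cycles: lengths [81, 81, 27, 27, 9, 9, 3, 3, 1, 1, 1] (11 cycles, including the fixed point 0).
n − c = 243 − 11 = 232; sign = (−1)^232 = +1.

+1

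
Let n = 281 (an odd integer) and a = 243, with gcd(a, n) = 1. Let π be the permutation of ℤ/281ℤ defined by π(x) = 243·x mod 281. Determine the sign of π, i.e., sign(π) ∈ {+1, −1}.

-1

Trace 228: π^k(228) = [228, 47, 181, 147, 34, 113, 202] for k=0..6.
6 cycles of lengths [56, 56, 56, 56, 56, 1].
6 cycles on 281: each ℓ→(−1)^(ℓ−1), product (−1)^275 = -1.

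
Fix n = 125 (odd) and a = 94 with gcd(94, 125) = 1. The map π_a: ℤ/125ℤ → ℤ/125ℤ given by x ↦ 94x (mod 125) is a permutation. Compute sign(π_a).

Start at x=86: 86 → 84 → 21 → 99 → 56 → 14 → 66 → … (one orbit).
Cycle lengths of π_94 on ℤ/125ℤ: [50, 50, 10, 10, 2, 2, 1]; 7 cycles in total.
125 − 7 = 118 transpositions; sign(π) = (−1)^118 = +1.
Via Zolotarev, sign(π_{94}) = (94|125) = +1.

+1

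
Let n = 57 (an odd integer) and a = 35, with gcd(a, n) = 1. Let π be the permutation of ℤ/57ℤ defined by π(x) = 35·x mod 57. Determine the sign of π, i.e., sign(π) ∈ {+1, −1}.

-1

Orbit of 35 under x↦35x: [35, 28, 11, 43, 23, 7, 17]… (length divides ord_57(35)).
π_35 has 6 disjoint cycles with lengths [18, 18, 9, 9, 2, 1] on {0,…,56}.
Σ(ℓ_i−1) = 57−6 = 51; sign = (−1)^51 = -1.
The Jacobi symbol (35|57) = -1 (Zolotarev) agrees.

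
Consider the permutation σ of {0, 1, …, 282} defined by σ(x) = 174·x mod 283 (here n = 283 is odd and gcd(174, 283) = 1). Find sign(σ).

+1

Trace 121: π^k(121) = [121, 112, 244, 6, 195, 253, 157] for k=0..6.
π_174 has 3 disjoint cycles with lengths [141, 141, 1] on {0,…,282}.
Σ(ℓ_i−1) = 283−3 = 280; sign = (−1)^280 = +1.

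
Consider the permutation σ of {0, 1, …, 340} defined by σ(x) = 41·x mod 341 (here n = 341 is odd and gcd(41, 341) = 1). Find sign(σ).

-1

Start at x=324: 324 → 326 → 67 → 19 → 97 → 226 → 59 → … (one orbit).
π_41 has 14 disjoint cycles with lengths [30, 30, 30, 30, 30, 30, 30, 30, 30, 30, 15, 15, 10, 1] on {0,…,340}.
sign(π) = (−1)^{n − #cycles} = (−1)^{341−14} = (−1)^327 = -1.
Via Zolotarev, sign(π_{41}) = (41|341) = -1.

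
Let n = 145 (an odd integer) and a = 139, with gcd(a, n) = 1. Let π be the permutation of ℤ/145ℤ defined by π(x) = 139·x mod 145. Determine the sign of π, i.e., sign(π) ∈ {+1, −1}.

+1

Trace 36: π^k(36) = [36, 74, 136, 54, 111, 59, 81] for k=0..6.
15 cycles of lengths [14, 14, 14, 14, 14, 14, 14, 14, 7, 7, 7, 7, 2, 2, 1].
n − c = 145 − 15 = 130; sign = (−1)^130 = +1.
Check: (139/145) = +1 by Zolotarev.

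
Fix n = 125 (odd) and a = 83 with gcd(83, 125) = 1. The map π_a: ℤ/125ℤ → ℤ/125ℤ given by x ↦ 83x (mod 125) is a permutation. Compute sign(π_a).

-1

Start at x=102: 102 → 91 → 53 → 24 → 117 → 86 → 13 → … (one orbit).
Decompose π into cycles: lengths [100, 20, 4, 1] (4 cycles, including the fixed point 0).
125 − 4 = 121 transpositions; sign(π) = (−1)^121 = -1.
Via Zolotarev, sign(π_{83}) = (83|125) = -1.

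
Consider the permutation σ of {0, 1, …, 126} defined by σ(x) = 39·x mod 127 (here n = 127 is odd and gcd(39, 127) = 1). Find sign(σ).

-1

Trace 94: π^k(94) = [94, 110, 99, 51, 84, 101, 2] for k=0..6.
Cycle lengths of π_39 on ℤ/127ℤ: [126, 1]; 2 cycles in total.
n − c = 127 − 2 = 125; sign = (−1)^125 = -1.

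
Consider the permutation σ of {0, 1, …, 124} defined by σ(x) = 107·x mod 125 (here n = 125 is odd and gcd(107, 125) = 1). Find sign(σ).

-1

Orbit of 43 under x↦107x: [43, 101, 57, 99, 93, 76, 7]… (length divides ord_125(107)).
Cycle lengths of π_107 on ℤ/125ℤ: [20, 20, 20, 20, 20, 4, 4, 4, 4, 4, 4, 1]; 12 cycles in total.
sign(π) = (−1)^{n − #cycles} = (−1)^{125−12} = (−1)^113 = -1.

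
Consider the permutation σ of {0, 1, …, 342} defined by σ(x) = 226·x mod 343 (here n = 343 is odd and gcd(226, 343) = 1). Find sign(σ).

+1

Start at x=275: 275 → 67 → 50 → 324 → 165 → 246 → 30 → … (one orbit).
The orbit structure of x ↦ 226x mod 343: 31 orbits of sizes [21, 21, 21, 21, 21, 21, 21, 21, 21, 21, 21, 21, 21, 21, 3, 3, 3, 3, 3, 3, 3, 3, 3, 3, 3, 3, 3, 3, 3, 3, 1].
Σ(ℓ_i−1) = 343−31 = 312; sign = (−1)^312 = +1.
(226|343)_J = +1 (Zolotarev's lemma cross-check).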